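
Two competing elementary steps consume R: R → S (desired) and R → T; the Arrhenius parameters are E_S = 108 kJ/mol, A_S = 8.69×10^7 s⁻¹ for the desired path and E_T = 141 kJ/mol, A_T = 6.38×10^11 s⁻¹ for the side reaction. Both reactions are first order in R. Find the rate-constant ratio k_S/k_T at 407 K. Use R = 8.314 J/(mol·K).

2.34

k_S/k_T = (A_S/A_T)·exp[−(E_S−E_T)/(RT)] = (A_S/A_T)·exp[(E_T−E_S)/(RT)].
(E_T−E_S)/(RT) = (141−108)×10³/(8.314×407) = 33000/3384 = 9.752.
k_S/k_T = (8.69×10^7/6.38×10^11)·exp(9.752) = 1.362×10^-4 × 17195 = 2.34.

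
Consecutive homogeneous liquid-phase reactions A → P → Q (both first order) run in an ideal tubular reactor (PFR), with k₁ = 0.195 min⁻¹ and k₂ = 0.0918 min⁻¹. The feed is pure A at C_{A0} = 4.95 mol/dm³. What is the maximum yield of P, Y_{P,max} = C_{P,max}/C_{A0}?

0.512

For a first-order series the maximum intermediate yield is C_{P,max}/C_{A0} = (k₁/k₂)^[k₂/(k₂−k₁)].
= (0.195/0.0918)^(0.0918/(0.0918−0.195)) = (2.124)^(-0.8895) = 0.5116.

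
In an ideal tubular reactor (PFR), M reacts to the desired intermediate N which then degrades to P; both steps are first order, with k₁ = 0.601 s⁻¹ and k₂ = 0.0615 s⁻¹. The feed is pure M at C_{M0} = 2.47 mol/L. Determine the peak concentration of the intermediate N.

At the optimum, C_{N,max}/C_{M0} = (k₁/k₂)^[k₂/(k₂−k₁)].
= (0.601/0.0615)^(0.0615/(0.0615−0.601)) = (9.772)^(-0.1140) = 0.7712.
C_{N,max} = 0.7712×2.47 = 1.90 mol/L.

1.90 mol/L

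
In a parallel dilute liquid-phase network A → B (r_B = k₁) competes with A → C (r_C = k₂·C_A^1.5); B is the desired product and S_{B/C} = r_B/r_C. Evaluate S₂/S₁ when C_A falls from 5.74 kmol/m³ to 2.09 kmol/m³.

S_{B/C} = (k₁/k₂)·C_A^-1.5, so S₂/S₁ = (C_{A,2}/C_{A,1})^-1.5.
= (2.09/5.74)^(-1.5) = (0.3641)^(-1.5) = 4.55.
Selectivity toward B rises as C_A falls — low-concentration operation is favoured.

4.55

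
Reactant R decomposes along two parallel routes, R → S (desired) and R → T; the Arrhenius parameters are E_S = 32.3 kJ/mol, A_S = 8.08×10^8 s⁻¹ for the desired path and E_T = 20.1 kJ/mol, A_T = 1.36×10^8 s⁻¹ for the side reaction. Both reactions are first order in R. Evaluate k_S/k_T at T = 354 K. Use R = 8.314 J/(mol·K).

Since both paths have the same order in R, the concentration cancels and S_{S/T} = k_S/k_T = (A_S/A_T)·exp[(E_T−E_S)/(RT)].
(E_T−E_S)/(RT) = (20.1−32.3)×10³/(8.314×354) = -12200/2943 = -4.145.
k_S/k_T = (8.08×10^8/1.36×10^8)·exp(-4.145) = 5.941 × 0.01584 = 0.0941.

0.0941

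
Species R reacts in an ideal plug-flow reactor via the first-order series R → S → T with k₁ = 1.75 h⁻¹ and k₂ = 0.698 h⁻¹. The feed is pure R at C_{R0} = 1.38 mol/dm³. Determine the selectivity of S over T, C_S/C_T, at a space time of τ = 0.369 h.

6.66

For first-order series with pure R initially, C_S(τ) = k₁C_{R0}/(k₂−k₁)·(e^(−k₁τ) − e^(−k₂τ)).
e^(−k₁τ) = e^(−1.75×0.369) = e^(−0.6458) = 0.5243; e^(−k₂τ) = e^(−0.2576) = 0.7729.
C_S = 1.75×1.38/(0.698−1.75) × (0.5243−0.7729) = (-2.296)×(-0.2487) = 0.5708 mol/dm³.
C_R = C_{R0}e^(−k₁τ) = 0.7235 mol/dm³, so C_T = C_{R0}−C_R−C_S = 0.08567 mol/dm³; C_S/C_T = 6.66.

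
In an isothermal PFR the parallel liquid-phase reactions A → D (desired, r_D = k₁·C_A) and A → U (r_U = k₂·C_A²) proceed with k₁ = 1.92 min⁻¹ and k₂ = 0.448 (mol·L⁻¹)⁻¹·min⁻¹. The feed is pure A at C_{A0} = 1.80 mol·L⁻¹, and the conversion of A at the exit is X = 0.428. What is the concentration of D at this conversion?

0.580 mol·L⁻¹

C_A = C_{A0}(1−X) = 1.030 mol·L⁻¹.
Along a PFR/batch, dC_D/dC_A = −r_D/(r_D+r_U) = −k₁/(k₁+k₂·C_A).
Integrating from C_{A0} to C_A: C_D = (1.92/0.448)·ln[(1.92+0.448·1.80)/(1.92+0.448·1.03)] = 4.286·ln(2.726/2.381) = 0.5801 mol·L⁻¹.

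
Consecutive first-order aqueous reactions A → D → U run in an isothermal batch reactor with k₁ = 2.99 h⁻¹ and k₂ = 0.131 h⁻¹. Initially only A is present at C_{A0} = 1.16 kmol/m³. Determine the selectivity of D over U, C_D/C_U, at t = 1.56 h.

The intermediate concentration in a first-order A→B→C sequence is C_D = k₁C_{A0}(e^(−k₁t) − e^(−k₂t))/(k₂−k₁).
e^(−k₁t) = e^(−2.99×1.56) = e^(−4.664) = 0.009425; e^(−k₂t) = e^(−0.2044) = 0.8152.
C_D = 2.99×1.16/(0.131−2.99) × (0.009425−0.8152) = (-1.213)×(-0.8057) = 0.9775 kmol/m³.
C_A = C_{A0}e^(−k₁t) = 0.01093 kmol/m³, so C_U = C_{A0}−C_A−C_D = 0.1716 kmol/m³; C_D/C_U = 5.70.

5.70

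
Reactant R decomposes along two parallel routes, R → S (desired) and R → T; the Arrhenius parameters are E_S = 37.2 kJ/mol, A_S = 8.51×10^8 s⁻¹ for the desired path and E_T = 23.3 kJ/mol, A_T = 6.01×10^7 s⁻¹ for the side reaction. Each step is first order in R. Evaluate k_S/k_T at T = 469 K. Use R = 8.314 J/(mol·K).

0.401

Since both paths have the same order in R, the concentration cancels and S_{S/T} = k_S/k_T = (A_S/A_T)·exp[(E_T−E_S)/(RT)].
(E_T−E_S)/(RT) = (23.3−37.2)×10³/(8.314×469) = -13900/3899 = -3.565.
k_S/k_T = (8.51×10^8/6.01×10^7)·exp(-3.565) = 14.16 × 0.02830 = 0.401.
Since E_S > E_T, raising the temperature improves selectivity toward S.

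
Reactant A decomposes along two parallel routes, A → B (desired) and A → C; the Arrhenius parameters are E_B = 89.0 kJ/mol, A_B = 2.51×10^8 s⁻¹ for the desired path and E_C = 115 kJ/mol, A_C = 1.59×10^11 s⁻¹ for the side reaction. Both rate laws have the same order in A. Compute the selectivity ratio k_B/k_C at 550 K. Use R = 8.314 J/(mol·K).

Since both paths have the same order in A, the concentration cancels and S_{B/C} = k_B/k_C = (A_B/A_C)·exp[(E_C−E_B)/(RT)].
(E_C−E_B)/(RT) = (115−89.0)×10³/(8.314×550) = 26000/4573 = 5.686.
k_B/k_C = (2.51×10^8/1.59×10^11)·exp(5.686) = 0.001579 × 294.7 = 0.465.

0.465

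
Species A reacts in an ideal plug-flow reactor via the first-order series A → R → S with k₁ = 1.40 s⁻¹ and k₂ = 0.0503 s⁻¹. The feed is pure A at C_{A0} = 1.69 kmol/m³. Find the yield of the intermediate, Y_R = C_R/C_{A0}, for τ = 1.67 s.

0.854

The intermediate concentration in a first-order A→B→C sequence is C_R = k₁C_{A0}(e^(−k₁τ) − e^(−k₂τ))/(k₂−k₁).
e^(−k₁τ) = e^(−1.40×1.67) = e^(−2.338) = 0.09652; e^(−k₂τ) = e^(−0.08400) = 0.9194.
C_R = 1.40×1.69/(0.0503−1.40) × (0.09652−0.9194) = (-1.753)×(-0.8229) = 1.443 kmol/m³.
Y_R = C_R/C_{A0} = 1.443/1.69 = 0.854.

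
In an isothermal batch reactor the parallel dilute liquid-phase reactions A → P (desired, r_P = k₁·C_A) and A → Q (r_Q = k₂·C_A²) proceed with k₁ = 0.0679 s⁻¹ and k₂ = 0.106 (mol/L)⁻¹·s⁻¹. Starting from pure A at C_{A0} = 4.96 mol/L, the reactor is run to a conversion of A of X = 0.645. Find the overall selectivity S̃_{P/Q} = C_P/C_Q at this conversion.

C_A = C_{A0}(1−X) = 1.761 mol/L.
Along a PFR/batch, dC_P/dC_A = −r_P/(r_P+r_Q) = −k₁/(k₁+k₂·C_A).
Integrating from C_{A0} to C_A: C_P = (0.0679/0.106)·ln[(0.0679+0.106·4.96)/(0.0679+0.106·1.76)] = 0.6406·ln(0.5937/0.2545) = 0.5425 mol/L.
C_Q = (C_{A0}−C_A)−C_P = 2.657 mol/L; S̃_{P/Q} = 0.5425/2.657 = 0.204.

0.204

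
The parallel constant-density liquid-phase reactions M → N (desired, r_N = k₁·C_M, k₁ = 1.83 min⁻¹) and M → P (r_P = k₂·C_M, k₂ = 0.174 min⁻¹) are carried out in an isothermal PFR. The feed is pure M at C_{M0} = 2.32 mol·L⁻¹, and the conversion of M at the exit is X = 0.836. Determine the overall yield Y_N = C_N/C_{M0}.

C_M = C_{M0}(1−X) = 0.3805 mol·L⁻¹.
Both paths are first order in M, so the instantaneous fraction to N is constant: dC_N/d(−C_M) = k₁/(k₁+k₂) = 0.9132.
C_N = 0.9132·(C_{M0}−C_M) = 0.9132×1.940 = 1.77 mol·L⁻¹.
Y_N = C_N/C_{M0} = 1.771/2.32 = 0.763.

0.763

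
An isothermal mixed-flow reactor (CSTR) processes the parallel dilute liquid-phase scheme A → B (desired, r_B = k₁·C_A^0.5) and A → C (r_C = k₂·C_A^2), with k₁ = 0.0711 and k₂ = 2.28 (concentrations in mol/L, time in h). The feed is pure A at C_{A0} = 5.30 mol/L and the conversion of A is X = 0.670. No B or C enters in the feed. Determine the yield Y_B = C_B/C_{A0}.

Exit C_A = C_{A0}(1−X) = 5.30×0.330 = 1.749 mol/L.
Rates in a CSTR are evaluated at the outlet concentration: r_B = 0.0711×1.749^0.5 = 0.09403, r_C = 2.28×1.749^2 = 6.975.
Fraction of consumed A going to B: r_B/(r_B+r_C) = 0.01330.
C_B = 0.01330·C_{A0}·X = 0.01330×5.30×0.670 = 0.0472 mol/L; Y_B = C_B/C_{A0} = 0.00891.

0.00891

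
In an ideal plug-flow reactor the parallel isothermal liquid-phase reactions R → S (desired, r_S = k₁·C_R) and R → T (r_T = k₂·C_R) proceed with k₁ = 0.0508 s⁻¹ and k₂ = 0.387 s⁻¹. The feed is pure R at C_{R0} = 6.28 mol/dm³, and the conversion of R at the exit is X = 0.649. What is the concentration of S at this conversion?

0.473 mol/dm³

C_R = C_{R0}(1−X) = 2.204 mol/dm³.
Both paths are first order in R, so the instantaneous fraction to S is constant: dC_S/d(−C_R) = k₁/(k₁+k₂) = 0.1160.
C_S = 0.1160·(C_{R0}−C_R) = 0.1160×4.076 = 0.473 mol/dm³.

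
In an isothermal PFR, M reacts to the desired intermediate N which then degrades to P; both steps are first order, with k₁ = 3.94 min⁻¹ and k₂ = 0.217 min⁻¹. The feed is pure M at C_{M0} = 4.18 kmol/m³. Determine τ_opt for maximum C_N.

The intermediate peaks when r₁ = r₂, i.e. k₁e^(−k₁τ) = k₂e^(−k₂τ), giving τ_opt = ln(k₂/k₁)/(k₂−k₁).
= ln(0.217/3.94)/(0.217−3.94) = ln(0.05508)/-3.723 = -2.899/-3.723 = 0.779 min.

0.779 min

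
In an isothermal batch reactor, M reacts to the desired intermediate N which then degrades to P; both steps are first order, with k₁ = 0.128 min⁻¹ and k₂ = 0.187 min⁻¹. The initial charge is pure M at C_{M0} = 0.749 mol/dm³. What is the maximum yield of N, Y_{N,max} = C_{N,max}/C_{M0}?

Evaluating C_N at t_opt = ln(k₂/k₁)/(k₂−k₁) gives C_{N,max}/C_{M0} = (k₁/k₂)^[k₂/(k₂−k₁)].
= (0.128/0.187)^(0.187/(0.187−0.128)) = (0.6845)^(3.169) = 0.3007.

0.301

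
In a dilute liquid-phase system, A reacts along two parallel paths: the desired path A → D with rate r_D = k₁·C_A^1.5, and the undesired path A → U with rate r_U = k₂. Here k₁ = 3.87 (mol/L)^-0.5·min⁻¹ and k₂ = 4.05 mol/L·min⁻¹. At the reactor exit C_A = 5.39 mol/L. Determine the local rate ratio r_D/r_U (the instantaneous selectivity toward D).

12.0

S_{D/U} = r_D/r_U = (k₁·C_A^1.5)/(k₂) = (k₁/k₂)·C_A^1.5.
= (3.87×5.390^1.5) / (4.05) = 48.43/4.050 = 12.0.
Since the desired path is higher order in A, keeping C_A high (PFR or concentrated feed) favours D.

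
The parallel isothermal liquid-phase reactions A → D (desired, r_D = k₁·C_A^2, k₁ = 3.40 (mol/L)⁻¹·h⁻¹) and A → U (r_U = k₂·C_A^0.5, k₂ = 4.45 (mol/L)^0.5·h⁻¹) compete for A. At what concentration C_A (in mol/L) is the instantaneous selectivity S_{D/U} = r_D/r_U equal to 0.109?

S_{D/U} = (k₁/k₂)·C_A^1.5 ⇒ C_A = (S·k₂/k₁)^(1/1.5).
= (0.109×4.45/3.40)^(0.6667) = (0.1427)^(0.6667) = 0.273 mol/L.

0.273 mol/L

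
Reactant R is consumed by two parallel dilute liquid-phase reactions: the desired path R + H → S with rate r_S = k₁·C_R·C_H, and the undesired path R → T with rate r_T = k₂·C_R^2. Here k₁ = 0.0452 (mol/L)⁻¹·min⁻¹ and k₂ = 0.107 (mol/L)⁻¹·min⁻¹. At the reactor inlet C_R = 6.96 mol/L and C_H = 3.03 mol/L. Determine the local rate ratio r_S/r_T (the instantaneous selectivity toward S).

S_{S/T} = r_S/r_T = (k₁·C_R·C_H)/(k₂·C_R^2) = (k₁/k₂)·C_R⁻¹·C_H.
= (0.0452×6.960×3.030) / (0.107×6.960^2) = 0.9532/5.183 = 0.184.
The undesired path is higher order in R, so low C_R (CSTR or dilute feed) favours S.

0.184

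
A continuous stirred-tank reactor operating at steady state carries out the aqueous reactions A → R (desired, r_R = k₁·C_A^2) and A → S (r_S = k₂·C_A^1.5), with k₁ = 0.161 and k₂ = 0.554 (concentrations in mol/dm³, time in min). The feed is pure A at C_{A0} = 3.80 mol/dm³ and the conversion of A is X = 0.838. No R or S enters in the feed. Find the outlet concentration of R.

0.591 mol/dm³

Exit C_A = C_{A0}(1−X) = 3.80×0.162 = 0.6156 mol/dm³.
Rates in a CSTR are evaluated at the outlet concentration: r_R = 0.161×0.6156^2 = 0.06101, r_S = 0.554×0.6156^1.5 = 0.2676.
Fraction of consumed A going to R: r_R/(r_R+r_S) = 0.1857.
C_R = 0.1857·C_{A0}·X = 0.1857×3.80×0.838 = 0.591 mol/dm³.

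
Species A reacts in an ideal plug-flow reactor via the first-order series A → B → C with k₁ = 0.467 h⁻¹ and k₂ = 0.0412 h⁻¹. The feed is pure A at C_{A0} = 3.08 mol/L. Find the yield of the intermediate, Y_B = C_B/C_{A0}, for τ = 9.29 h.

Solving the coupled first-order balances gives C_B(τ) = [k₁/(k₂−k₁)]·C_{A0}·(e^(−k₁τ) − e^(−k₂τ)).
e^(−k₁τ) = e^(−0.467×9.29) = e^(−4.338) = 0.01306; e^(−k₂τ) = e^(−0.3827) = 0.6820.
C_B = 0.467×3.08/(0.0412−0.467) × (0.01306−0.6820) = (-3.378)×(-0.6689) = 2.260 mol/L.
Y_B = C_B/C_{A0} = 2.260/3.08 = 0.734.

0.734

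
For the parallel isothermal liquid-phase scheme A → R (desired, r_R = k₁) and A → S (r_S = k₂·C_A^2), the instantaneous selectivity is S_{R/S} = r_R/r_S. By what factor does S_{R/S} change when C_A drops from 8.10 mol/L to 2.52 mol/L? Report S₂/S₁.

S_{R/S} = (k₁/k₂)·C_A^-2, so S₂/S₁ = (C_{A,2}/C_{A,1})^-2.
= (2.52/8.10)^(-2) = (0.3111)^(-2) = 10.3.

10.3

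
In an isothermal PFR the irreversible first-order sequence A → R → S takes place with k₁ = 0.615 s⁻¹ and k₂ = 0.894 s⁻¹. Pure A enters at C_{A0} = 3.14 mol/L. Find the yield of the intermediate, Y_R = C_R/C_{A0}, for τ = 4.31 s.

0.109

Solving the coupled first-order balances gives C_R(τ) = [k₁/(k₂−k₁)]·C_{A0}·(e^(−k₁τ) − e^(−k₂τ)).
e^(−k₁τ) = e^(−0.615×4.31) = e^(−2.651) = 0.07061; e^(−k₂τ) = e^(−3.853) = 0.02121.
C_R = 0.615×3.14/(0.894−0.615) × (0.07061−0.02121) = 6.922×0.04939 = 0.3419 mol/L.
Y_R = C_R/C_{A0} = 0.3419/3.14 = 0.109.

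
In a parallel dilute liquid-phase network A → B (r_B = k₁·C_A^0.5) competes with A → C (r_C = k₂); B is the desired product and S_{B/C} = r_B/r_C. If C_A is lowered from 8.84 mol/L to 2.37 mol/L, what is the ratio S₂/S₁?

0.518

S_{B/C} = (k₁/k₂)·C_A^0.5, so S₂/S₁ = (C_{A,2}/C_{A,1})^0.5.
= (2.37/8.84)^0.5 = (0.2681)^0.5 = 0.518.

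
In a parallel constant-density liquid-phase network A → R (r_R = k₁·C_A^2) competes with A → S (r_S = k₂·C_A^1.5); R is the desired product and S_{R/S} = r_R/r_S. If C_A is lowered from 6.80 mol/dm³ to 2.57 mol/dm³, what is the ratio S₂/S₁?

S_{R/S} = (k₁/k₂)·C_A^0.5, so S₂/S₁ = (C_{A,2}/C_{A,1})^0.5.
= (2.57/6.80)^0.5 = (0.3779)^0.5 = 0.615.

0.615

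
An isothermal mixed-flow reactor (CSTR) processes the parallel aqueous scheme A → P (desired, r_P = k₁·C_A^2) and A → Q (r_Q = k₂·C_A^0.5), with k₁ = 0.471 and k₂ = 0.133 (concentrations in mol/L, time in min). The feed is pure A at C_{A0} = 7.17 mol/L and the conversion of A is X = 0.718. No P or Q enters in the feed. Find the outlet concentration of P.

4.69 mol/L

Exit C_A = C_{A0}(1−X) = 7.17×0.282 = 2.022 mol/L.
In a CSTR the entire volume is at exit conditions, so r_P = 0.471×2.022^2 = 1.926 and r_Q = 0.133×2.022^0.5 = 0.1891.
Fraction of consumed A going to P: r_P/(r_P+r_Q) = 0.9106.
C_P = 0.9106·C_{A0}·X = 0.9106×7.17×0.718 = 4.69 mol/L.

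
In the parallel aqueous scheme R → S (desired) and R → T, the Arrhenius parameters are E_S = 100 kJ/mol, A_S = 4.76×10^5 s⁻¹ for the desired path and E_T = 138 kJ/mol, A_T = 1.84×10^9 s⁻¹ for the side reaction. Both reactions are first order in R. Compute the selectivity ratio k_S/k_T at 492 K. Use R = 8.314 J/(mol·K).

2.80

k_S/k_T = (A_S/A_T)·exp[−(E_S−E_T)/(RT)] = (A_S/A_T)·exp[(E_T−E_S)/(RT)].
(E_T−E_S)/(RT) = (138−100)×10³/(8.314×492) = 38000/4090 = 9.290.
k_S/k_T = (4.76×10^5/1.84×10^9)·exp(9.290) = 2.587×10^-4 × 10828 = 2.80.
Since E_S < E_T, lowering the temperature improves selectivity toward S.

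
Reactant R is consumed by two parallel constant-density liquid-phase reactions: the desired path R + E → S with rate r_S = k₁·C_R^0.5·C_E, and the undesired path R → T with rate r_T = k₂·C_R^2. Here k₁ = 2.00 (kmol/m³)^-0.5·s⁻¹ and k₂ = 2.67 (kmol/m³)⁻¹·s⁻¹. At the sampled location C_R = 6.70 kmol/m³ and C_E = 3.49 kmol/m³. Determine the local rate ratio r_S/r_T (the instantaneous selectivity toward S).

0.151

S_{S/T} = r_S/r_T = (k₁·C_R^0.5·C_E)/(k₂·C_R^2) = (k₁/k₂)·C_R^-1.5·C_E.
= (2.00×6.700^0.5×3.490) / (2.67×6.700^2) = 18.07/119.9 = 0.151.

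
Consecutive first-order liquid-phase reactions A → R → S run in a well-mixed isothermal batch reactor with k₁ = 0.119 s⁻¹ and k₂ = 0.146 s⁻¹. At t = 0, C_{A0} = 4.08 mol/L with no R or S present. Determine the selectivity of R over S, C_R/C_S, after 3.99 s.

2.86

The intermediate concentration in a first-order A→B→C sequence is C_R = k₁C_{A0}(e^(−k₁t) − e^(−k₂t))/(k₂−k₁).
e^(−k₁t) = e^(−0.119×3.99) = e^(−0.4748) = 0.6220; e^(−k₂t) = e^(−0.5825) = 0.5585.
C_R = 0.119×4.08/(0.146−0.119) × (0.6220−0.5585) = 17.98×0.06353 = 1.142 mol/L.
C_A = C_{A0}e^(−k₁t) = 2.538 mol/L, so C_S = C_{A0}−C_A−C_R = 0.3999 mol/L; C_R/C_S = 2.86.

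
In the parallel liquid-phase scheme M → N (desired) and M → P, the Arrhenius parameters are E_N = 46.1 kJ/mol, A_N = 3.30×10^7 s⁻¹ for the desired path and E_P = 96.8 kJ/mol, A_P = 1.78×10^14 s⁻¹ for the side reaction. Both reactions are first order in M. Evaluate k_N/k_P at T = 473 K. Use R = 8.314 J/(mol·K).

Since both paths have the same order in M, the concentration cancels and S_{N/P} = k_N/k_P = (A_N/A_P)·exp[(E_P−E_N)/(RT)].
(E_P−E_N)/(RT) = (96.8−46.1)×10³/(8.314×473) = 50700/3933 = 12.89.
k_N/k_P = (3.30×10^7/1.78×10^14)·exp(12.89) = 1.854×10^-7 × 3.973×10^5 = 0.0737.
Since E_N < E_P, lowering the temperature improves selectivity toward N.

0.0737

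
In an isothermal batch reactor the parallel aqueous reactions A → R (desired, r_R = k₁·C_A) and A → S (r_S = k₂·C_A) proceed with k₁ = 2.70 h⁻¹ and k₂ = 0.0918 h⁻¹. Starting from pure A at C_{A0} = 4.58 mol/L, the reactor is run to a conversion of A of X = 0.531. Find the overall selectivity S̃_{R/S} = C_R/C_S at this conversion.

29.4

C_A = C_{A0}(1−X) = 2.148 mol/L.
Both paths are first order in A, so the instantaneous fraction to R is constant: dC_R/d(−C_A) = k₁/(k₁+k₂) = 0.9671.
C_R = 0.9671·(C_{A0}−C_A) = 0.9671×2.432 = 2.35 mol/L.
C_S = (C_{A0}−C_A)−C_R = 0.07997 mol/L; S̃_{R/S} = 2.352/0.07997 = 29.4.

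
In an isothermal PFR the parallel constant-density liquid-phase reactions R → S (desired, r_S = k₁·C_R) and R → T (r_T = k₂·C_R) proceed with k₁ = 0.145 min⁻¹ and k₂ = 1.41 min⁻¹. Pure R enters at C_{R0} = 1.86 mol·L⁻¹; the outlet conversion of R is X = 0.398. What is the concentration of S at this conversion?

0.0690 mol·L⁻¹

C_R = C_{R0}(1−X) = 1.120 mol·L⁻¹.
Both paths are first order in R, so the instantaneous fraction to S is constant: dC_S/d(−C_R) = k₁/(k₁+k₂) = 0.09325.
C_S = 0.09325·(C_{R0}−C_R) = 0.09325×0.7403 = 0.0690 mol·L⁻¹.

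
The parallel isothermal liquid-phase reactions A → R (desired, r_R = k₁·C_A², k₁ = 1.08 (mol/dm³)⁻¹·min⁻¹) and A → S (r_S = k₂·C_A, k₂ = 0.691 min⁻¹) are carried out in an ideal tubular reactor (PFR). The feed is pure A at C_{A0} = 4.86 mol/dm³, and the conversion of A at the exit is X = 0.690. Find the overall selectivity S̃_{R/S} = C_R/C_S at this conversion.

C_A = C_{A0}(1−X) = 1.507 mol/dm³.
Along a PFR/batch, dC_S/dC_A = −r_S/(r_R+r_S) = −k₂/(k₂+k₁·C_A).
Integrating from C_{A0} to C_A: C_S = (0.691/1.08)·ln[(0.691+1.08·4.86)/(0.691+1.08·1.51)] = 0.6398·ln(5.940/2.318) = 0.6020 mol/dm³.
Then C_R = (C_{A0}−C_A) − C_S = 3.353 − 0.6020 = 2.751 mol/dm³.
S̃_{R/S} = C_R/C_S = 2.751/0.6020 = 4.57.

4.57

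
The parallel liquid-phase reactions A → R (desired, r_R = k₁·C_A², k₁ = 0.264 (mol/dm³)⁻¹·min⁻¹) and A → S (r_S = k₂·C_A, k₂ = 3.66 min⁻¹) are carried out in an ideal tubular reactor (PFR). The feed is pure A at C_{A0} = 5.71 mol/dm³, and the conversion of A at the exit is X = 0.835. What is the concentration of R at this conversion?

C_A = C_{A0}(1−X) = 0.9422 mol/dm³.
Along a PFR/batch, dC_S/dC_A = −r_S/(r_R+r_S) = −k₂/(k₂+k₁·C_A).
Integrating from C_{A0} to C_A: C_S = (3.66/0.264)·ln[(3.66+0.264·5.71)/(3.66+0.264·0.942)] = 13.86·ln(5.167/3.909) = 3.870 mol/dm³.
Then C_R = (C_{A0}−C_A) − C_S = 4.768 − 3.870 = 0.8976 mol/dm³.

0.898 mol/dm³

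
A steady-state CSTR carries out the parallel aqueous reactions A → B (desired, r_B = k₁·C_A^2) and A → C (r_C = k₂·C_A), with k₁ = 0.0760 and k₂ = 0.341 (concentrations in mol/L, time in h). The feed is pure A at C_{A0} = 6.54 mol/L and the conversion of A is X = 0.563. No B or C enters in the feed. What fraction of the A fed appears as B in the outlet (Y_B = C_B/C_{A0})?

0.219

Exit C_A = C_{A0}(1−X) = 6.54×0.437 = 2.858 mol/L.
In a CSTR the entire volume is at exit conditions, so r_B = 0.0760×2.858^2 = 0.6208 and r_C = 0.341×2.858 = 0.9746.
Fraction of consumed A going to B: r_B/(r_B+r_C) = 0.3891.
C_B = 0.3891·C_{A0}·X = 0.3891×6.54×0.563 = 1.43 mol/L; Y_B = C_B/C_{A0} = 0.219.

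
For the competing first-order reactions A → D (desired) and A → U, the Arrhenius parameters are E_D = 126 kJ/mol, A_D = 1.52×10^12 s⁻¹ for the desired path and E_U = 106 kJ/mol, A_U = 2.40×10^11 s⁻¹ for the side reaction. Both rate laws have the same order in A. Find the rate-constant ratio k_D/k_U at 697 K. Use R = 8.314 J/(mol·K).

k_D/k_U = (A_D/A_U)·exp[−(E_D−E_U)/(RT)] = (A_D/A_U)·exp[(E_U−E_D)/(RT)].
(E_U−E_D)/(RT) = (106−126)×10³/(8.314×697) = -20000/5795 = -3.451.
k_D/k_U = (1.52×10^12/2.40×10^11)·exp(-3.451) = 6.333 × 0.03170 = 0.201.

0.201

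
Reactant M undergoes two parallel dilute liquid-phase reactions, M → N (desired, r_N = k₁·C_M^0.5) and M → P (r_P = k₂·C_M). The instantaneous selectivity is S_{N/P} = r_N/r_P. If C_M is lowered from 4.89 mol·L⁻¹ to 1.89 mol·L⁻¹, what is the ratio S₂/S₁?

S_{N/P} = (k₁/k₂)·C_M^-0.5, so S₂/S₁ = (C_{M,2}/C_{M,1})^-0.5.
= (1.89/4.89)^(-0.5) = (0.3865)^(-0.5) = 1.61.
Selectivity toward N rises as C_M falls — low-concentration operation is favoured.

1.61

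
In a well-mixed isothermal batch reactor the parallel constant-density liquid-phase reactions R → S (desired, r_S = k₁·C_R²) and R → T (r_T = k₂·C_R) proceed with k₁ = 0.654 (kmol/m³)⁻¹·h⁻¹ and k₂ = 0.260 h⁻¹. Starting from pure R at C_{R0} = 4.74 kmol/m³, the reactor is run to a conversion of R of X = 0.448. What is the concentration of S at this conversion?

1.91 kmol/m³

C_R = C_{R0}(1−X) = 2.616 kmol/m³.
Along a PFR/batch, dC_T/dC_R = −r_T/(r_S+r_T) = −k₂/(k₂+k₁·C_R).
Integrating from C_{R0} to C_R: C_T = (0.260/0.654)·ln[(0.260+0.654·4.74)/(0.260+0.654·2.62)] = 0.3976·ln(3.360/1.971) = 0.2120 kmol/m³.
Then C_S = (C_{R0}−C_R) − C_T = 2.124 − 0.2120 = 1.912 kmol/m³.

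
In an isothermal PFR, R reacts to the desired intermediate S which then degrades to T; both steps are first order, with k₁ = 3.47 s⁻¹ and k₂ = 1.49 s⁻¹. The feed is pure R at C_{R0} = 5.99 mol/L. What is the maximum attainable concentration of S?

3.17 mol/L

Evaluating C_S at τ_opt = ln(k₂/k₁)/(k₂−k₁) gives C_{S,max}/C_{R0} = (k₁/k₂)^[k₂/(k₂−k₁)].
= (3.47/1.49)^(1.49/(1.49−3.47)) = (2.329)^(-0.7525) = 0.5293.
C_{S,max} = 0.5293×5.99 = 3.17 mol/L.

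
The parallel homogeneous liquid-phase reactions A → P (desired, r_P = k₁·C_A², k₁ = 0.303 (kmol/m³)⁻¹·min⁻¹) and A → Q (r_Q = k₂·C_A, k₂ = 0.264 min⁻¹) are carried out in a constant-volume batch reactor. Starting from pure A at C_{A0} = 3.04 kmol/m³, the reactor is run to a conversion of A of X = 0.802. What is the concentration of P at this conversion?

C_A = C_{A0}(1−X) = 0.6019 kmol/m³.
Along a PFR/batch, dC_Q/dC_A = −r_Q/(r_P+r_Q) = −k₂/(k₂+k₁·C_A).
Integrating from C_{A0} to C_A: C_Q = (0.264/0.303)·ln[(0.264+0.303·3.04)/(0.264+0.303·0.602)] = 0.8713·ln(1.185/0.4464) = 0.8507 kmol/m³.
Then C_P = (C_{A0}−C_A) − C_Q = 2.438 − 0.8507 = 1.587 kmol/m³.

1.59 kmol/m³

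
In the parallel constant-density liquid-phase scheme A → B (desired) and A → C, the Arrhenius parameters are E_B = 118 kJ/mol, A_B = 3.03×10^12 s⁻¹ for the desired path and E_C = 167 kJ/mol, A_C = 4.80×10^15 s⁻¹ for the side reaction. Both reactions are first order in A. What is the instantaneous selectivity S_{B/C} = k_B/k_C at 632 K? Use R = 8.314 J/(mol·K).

With equal orders, S_{B/C} = k_B/k_C = (A_B/A_C)·exp[(E_C−E_B)/(RT)].
(E_C−E_B)/(RT) = (167−118)×10³/(8.314×632) = 49000/5254 = 9.325.
k_B/k_C = (3.03×10^12/4.80×10^15)·exp(9.325) = 6.312×10^-4 × 11220 = 7.08.

7.08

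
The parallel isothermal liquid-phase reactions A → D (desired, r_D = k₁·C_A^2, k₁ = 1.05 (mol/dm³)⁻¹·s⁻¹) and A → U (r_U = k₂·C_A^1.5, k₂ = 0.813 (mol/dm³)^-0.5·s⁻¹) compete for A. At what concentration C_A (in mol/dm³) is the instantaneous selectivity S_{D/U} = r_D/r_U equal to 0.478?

0.137 mol/dm³

S_{D/U} = (k₁/k₂)·C_A^0.5 ⇒ C_A = (S·k₂/k₁)^(2).
= (0.478×0.813/1.05)^(2) = (0.3701)^(2) = 0.137 mol/dm³.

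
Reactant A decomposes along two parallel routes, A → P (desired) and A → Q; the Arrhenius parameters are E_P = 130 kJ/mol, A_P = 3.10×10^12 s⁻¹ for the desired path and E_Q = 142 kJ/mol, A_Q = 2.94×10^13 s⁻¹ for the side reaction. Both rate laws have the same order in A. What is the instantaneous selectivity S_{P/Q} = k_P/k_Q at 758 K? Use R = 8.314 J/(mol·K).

0.708

Since both paths have the same order in A, the concentration cancels and S_{P/Q} = k_P/k_Q = (A_P/A_Q)·exp[(E_Q−E_P)/(RT)].
(E_Q−E_P)/(RT) = (142−130)×10³/(8.314×758) = 12000/6302 = 1.904.
k_P/k_Q = (3.10×10^12/2.94×10^13)·exp(1.904) = 0.1054 × 6.714 = 0.708.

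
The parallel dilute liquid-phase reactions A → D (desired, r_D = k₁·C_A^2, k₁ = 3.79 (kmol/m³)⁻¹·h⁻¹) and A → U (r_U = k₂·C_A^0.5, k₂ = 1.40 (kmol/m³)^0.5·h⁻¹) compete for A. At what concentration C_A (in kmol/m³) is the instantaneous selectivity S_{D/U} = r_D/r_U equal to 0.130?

0.132 kmol/m³

S_{D/U} = (k₁/k₂)·C_A^1.5 ⇒ C_A = (S·k₂/k₁)^(1/1.5).
= (0.130×1.40/3.79)^(0.6667) = (0.04802)^(0.6667) = 0.132 kmol/m³.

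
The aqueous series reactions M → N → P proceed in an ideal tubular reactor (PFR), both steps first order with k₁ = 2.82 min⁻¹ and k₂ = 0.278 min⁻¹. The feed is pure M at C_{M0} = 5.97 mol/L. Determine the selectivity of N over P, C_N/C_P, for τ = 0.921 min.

The intermediate concentration in a first-order A→B→C sequence is C_N = k₁C_{M0}(e^(−k₁τ) − e^(−k₂τ))/(k₂−k₁).
e^(−k₁τ) = e^(−2.82×0.921) = e^(−2.597) = 0.07448; e^(−k₂τ) = e^(−0.2560) = 0.7741.
C_N = 2.82×5.97/(0.278−2.82) × (0.07448−0.7741) = (-6.623)×(-0.6996) = 4.634 mol/L.
C_M = C_{M0}e^(−k₁τ) = 0.4446 mol/L, so C_P = C_{M0}−C_M−C_N = 0.8918 mol/L; C_N/C_P = 5.20.

5.20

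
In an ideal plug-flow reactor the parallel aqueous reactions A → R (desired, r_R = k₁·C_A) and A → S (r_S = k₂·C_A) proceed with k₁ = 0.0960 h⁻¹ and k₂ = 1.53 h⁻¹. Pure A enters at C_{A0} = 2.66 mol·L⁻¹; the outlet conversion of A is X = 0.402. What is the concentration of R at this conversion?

C_A = C_{A0}(1−X) = 1.591 mol·L⁻¹.
Both paths are first order in A, so the instantaneous fraction to R is constant: dC_R/d(−C_A) = k₁/(k₁+k₂) = 0.05904.
C_R = 0.05904·(C_{A0}−C_A) = 0.05904×1.069 = 0.0631 mol·L⁻¹.

0.0631 mol·L⁻¹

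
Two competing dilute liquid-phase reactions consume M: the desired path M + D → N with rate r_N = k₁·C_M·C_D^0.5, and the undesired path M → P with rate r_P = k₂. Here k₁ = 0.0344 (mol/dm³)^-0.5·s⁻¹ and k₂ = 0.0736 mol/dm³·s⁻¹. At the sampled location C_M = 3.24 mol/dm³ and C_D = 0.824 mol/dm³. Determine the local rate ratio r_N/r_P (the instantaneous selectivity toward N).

1.37

S_{N/P} = r_N/r_P = (k₁·C_M·C_D^0.5)/(k₂) = (k₁/k₂)·C_M·C_D^0.5.
= (0.0344×3.240×0.8240^0.5) / (0.0736) = 0.1012/0.07360 = 1.37.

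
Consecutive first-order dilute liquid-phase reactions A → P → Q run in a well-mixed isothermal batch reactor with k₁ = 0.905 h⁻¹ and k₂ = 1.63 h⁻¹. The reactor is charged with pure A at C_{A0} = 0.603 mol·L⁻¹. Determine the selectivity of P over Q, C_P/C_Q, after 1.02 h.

Solving the coupled first-order balances gives C_P(t) = [k₁/(k₂−k₁)]·C_{A0}·(e^(−k₁t) − e^(−k₂t)).
e^(−k₁t) = e^(−0.905×1.02) = e^(−0.9231) = 0.3973; e^(−k₂t) = e^(−1.663) = 0.1896.
C_P = 0.905×0.603/(1.63−0.905) × (0.3973−0.1896) = 0.7527×0.2076 = 0.1563 mol·L⁻¹.
C_A = C_{A0}e^(−k₁t) = 0.2396 mol·L⁻¹, so C_Q = C_{A0}−C_A−C_P = 0.2071 mol·L⁻¹; C_P/C_Q = 0.755.

0.755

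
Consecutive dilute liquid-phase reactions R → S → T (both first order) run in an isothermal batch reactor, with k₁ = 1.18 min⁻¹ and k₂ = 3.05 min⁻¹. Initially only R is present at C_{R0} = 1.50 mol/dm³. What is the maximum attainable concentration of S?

0.319 mol/dm³

At the optimum, C_{S,max}/C_{R0} = (k₁/k₂)^[k₂/(k₂−k₁)].
= (1.18/3.05)^(3.05/(3.05−1.18)) = (0.3869)^(1.631) = 0.2125.
C_{S,max} = 0.2125×1.50 = 0.319 mol/dm³.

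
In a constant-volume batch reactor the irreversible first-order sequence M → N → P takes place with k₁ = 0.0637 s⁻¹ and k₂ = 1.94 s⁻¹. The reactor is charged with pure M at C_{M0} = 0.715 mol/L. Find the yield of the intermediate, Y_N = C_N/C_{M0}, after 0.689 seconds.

0.0236

The intermediate concentration in a first-order A→B→C sequence is C_N = k₁C_{M0}(e^(−k₁t) − e^(−k₂t))/(k₂−k₁).
e^(−k₁t) = e^(−0.0637×0.689) = e^(−0.04389) = 0.9571; e^(−k₂t) = e^(−1.337) = 0.2627.
C_N = 0.0637×0.715/(1.94−0.0637) × (0.9571−0.2627) = 0.02427×0.6943 = 0.01685 mol/L.
Y_N = C_N/C_{M0} = 0.01685/0.715 = 0.0236.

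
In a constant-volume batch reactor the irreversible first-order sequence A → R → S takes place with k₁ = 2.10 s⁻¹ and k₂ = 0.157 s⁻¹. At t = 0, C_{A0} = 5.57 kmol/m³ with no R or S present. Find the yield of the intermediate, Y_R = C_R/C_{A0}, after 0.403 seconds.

Solving the coupled first-order balances gives C_R(t) = [k₁/(k₂−k₁)]·C_{A0}·(e^(−k₁t) − e^(−k₂t)).
e^(−k₁t) = e^(−2.10×0.403) = e^(−0.8463) = 0.4290; e^(−k₂t) = e^(−0.06327) = 0.9387.
C_R = 2.10×5.57/(0.157−2.10) × (0.4290−0.9387) = (-6.020)×(-0.5097) = 3.068 kmol/m³.
Y_R = C_R/C_{A0} = 3.068/5.57 = 0.551.

0.551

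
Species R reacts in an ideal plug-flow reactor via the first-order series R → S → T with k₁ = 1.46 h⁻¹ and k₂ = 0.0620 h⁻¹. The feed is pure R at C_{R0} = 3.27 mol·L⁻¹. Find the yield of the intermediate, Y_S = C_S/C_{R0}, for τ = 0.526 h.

The intermediate concentration in a first-order A→B→C sequence is C_S = k₁C_{R0}(e^(−k₁τ) − e^(−k₂τ))/(k₂−k₁).
e^(−k₁τ) = e^(−1.46×0.526) = e^(−0.7680) = 0.4640; e^(−k₂τ) = e^(−0.03261) = 0.9679.
C_S = 1.46×3.27/(0.0620−1.46) × (0.4640−0.9679) = (-3.415)×(-0.5040) = 1.721 mol·L⁻¹.
Y_S = C_S/C_{R0} = 1.721/3.27 = 0.526.

0.526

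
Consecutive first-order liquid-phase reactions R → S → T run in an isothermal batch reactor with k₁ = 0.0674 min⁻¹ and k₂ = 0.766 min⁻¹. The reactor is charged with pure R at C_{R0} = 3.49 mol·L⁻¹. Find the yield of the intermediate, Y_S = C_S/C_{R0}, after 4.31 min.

Solving the coupled first-order balances gives C_S(t) = [k₁/(k₂−k₁)]·C_{R0}·(e^(−k₁t) − e^(−k₂t)).
e^(−k₁t) = e^(−0.0674×4.31) = e^(−0.2905) = 0.7479; e^(−k₂t) = e^(−3.301) = 0.03683.
C_S = 0.0674×3.49/(0.766−0.0674) × (0.7479−0.03683) = 0.3367×0.7111 = 0.2394 mol·L⁻¹.
Y_S = C_S/C_{R0} = 0.2394/3.49 = 0.0686.

0.0686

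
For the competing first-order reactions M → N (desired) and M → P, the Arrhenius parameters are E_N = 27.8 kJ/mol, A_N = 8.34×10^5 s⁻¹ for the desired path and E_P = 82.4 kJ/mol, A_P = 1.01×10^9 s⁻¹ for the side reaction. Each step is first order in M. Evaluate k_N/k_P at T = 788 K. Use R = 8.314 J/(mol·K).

3.44

k_N/k_P = (A_N/A_P)·exp[−(E_N−E_P)/(RT)] = (A_N/A_P)·exp[(E_P−E_N)/(RT)].
(E_P−E_N)/(RT) = (82.4−27.8)×10³/(8.314×788) = 54600/6551 = 8.334.
k_N/k_P = (8.34×10^5/1.01×10^9)·exp(8.334) = 8.257×10^-4 × 4163 = 3.44.
Since E_N < E_P, lowering the temperature improves selectivity toward N.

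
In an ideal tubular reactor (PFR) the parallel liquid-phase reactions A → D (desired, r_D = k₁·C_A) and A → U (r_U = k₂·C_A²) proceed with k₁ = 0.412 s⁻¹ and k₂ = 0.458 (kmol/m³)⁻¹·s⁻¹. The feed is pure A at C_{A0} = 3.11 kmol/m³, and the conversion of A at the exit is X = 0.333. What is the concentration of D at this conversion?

C_A = C_{A0}(1−X) = 2.074 kmol/m³.
Along a PFR/batch, dC_D/dC_A = −r_D/(r_D+r_U) = −k₁/(k₁+k₂·C_A).
Integrating from C_{A0} to C_A: C_D = (0.412/0.458)·ln[(0.412+0.458·3.11)/(0.412+0.458·2.07)] = 0.8996·ln(1.836/1.362) = 0.2688 kmol/m³.

0.269 kmol/m³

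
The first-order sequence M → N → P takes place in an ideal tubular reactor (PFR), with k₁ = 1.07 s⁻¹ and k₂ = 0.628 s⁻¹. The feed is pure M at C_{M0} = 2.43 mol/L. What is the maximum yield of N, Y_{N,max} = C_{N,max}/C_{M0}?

0.469

Evaluating C_N at τ_opt = ln(k₂/k₁)/(k₂−k₁) gives C_{N,max}/C_{M0} = (k₁/k₂)^[k₂/(k₂−k₁)].
= (1.07/0.628)^(0.628/(0.628−1.07)) = (1.704)^(-1.421) = 0.4690.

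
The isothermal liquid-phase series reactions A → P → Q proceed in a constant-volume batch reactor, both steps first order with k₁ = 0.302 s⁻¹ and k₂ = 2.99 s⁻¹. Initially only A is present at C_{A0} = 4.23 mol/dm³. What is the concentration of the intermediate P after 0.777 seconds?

0.329 mol/dm³

For first-order series with pure A initially, C_P(t) = k₁C_{A0}/(k₂−k₁)·(e^(−k₁t) − e^(−k₂t)).
e^(−k₁t) = e^(−0.302×0.777) = e^(−0.2347) = 0.7908; e^(−k₂t) = e^(−2.323) = 0.09796.
C_P = 0.302×4.23/(2.99−0.302) × (0.7908−0.09796) = 0.4752×0.6929 = 0.3293 mol/dm³.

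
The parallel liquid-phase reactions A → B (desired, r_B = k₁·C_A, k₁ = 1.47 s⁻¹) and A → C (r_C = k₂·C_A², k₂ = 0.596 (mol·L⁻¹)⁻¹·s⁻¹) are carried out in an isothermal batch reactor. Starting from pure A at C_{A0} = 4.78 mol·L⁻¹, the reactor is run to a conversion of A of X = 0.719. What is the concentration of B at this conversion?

1.59 mol·L⁻¹

C_A = C_{A0}(1−X) = 1.343 mol·L⁻¹.
Along a PFR/batch, dC_B/dC_A = −r_B/(r_B+r_C) = −k₁/(k₁+k₂·C_A).
Integrating from C_{A0} to C_A: C_B = (1.47/0.596)·ln[(1.47+0.596·4.78)/(1.47+0.596·1.34)] = 2.466·ln(4.319/2.271) = 1.586 mol·L⁻¹.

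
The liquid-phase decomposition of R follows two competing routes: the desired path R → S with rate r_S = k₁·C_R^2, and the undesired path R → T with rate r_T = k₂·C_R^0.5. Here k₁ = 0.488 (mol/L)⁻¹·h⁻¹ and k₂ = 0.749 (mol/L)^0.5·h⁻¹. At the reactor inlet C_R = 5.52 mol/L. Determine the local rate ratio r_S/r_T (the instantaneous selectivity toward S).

8.45

S_{S/T} = r_S/r_T = (k₁·C_R^2)/(k₂·C_R^0.5) = (k₁/k₂)·C_R^1.5.
= (0.488×5.520^2) / (0.749×5.520^0.5) = 14.87/1.760 = 8.45.
Since the desired path is higher order in R, keeping C_R high (PFR or concentrated feed) favours S.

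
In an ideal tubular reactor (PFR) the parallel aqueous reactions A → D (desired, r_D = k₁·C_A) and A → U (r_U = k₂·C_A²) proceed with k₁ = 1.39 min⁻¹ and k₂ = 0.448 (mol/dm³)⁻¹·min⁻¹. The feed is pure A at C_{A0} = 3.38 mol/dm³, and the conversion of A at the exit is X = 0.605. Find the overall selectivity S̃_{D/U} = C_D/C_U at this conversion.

1.35

C_A = C_{A0}(1−X) = 1.335 mol/dm³.
Along a PFR/batch, dC_D/dC_A = −r_D/(r_D+r_U) = −k₁/(k₁+k₂·C_A).
Integrating from C_{A0} to C_A: C_D = (1.39/0.448)·ln[(1.39+0.448·3.38)/(1.39+0.448·1.34)] = 3.103·ln(2.904/1.988) = 1.176 mol/dm³.
C_U = (C_{A0}−C_A)−C_D = 0.8690 mol/dm³; S̃_{D/U} = 1.176/0.8690 = 1.35.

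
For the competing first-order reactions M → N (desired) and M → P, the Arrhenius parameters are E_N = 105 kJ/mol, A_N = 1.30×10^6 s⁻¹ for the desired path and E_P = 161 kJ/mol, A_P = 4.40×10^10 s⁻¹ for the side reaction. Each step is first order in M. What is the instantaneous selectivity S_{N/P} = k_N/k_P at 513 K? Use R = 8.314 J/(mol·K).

k_N/k_P = (A_N/A_P)·exp[−(E_N−E_P)/(RT)] = (A_N/A_P)·exp[(E_P−E_N)/(RT)].
(E_P−E_N)/(RT) = (161−105)×10³/(8.314×513) = 56000/4265 = 13.13.
k_N/k_P = (1.30×10^6/4.40×10^10)·exp(13.13) = 2.955×10^-5 × 5.038×10^5 = 14.9.

14.9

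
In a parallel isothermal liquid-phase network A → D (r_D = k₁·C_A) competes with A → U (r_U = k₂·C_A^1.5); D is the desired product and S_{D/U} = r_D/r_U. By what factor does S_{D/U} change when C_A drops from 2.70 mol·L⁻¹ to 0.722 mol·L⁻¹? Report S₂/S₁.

S_{D/U} = (k₁/k₂)·C_A^-0.5, so S₂/S₁ = (C_{A,2}/C_{A,1})^-0.5.
= (0.722/2.70)^(-0.5) = (0.2674)^(-0.5) = 1.93.
Selectivity toward D rises as C_A falls — low-concentration operation is favoured.

1.93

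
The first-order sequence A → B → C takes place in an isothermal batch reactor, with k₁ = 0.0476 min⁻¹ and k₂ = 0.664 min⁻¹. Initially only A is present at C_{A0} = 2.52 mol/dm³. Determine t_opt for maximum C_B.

4.28 min

For first-order series the maximum of C_B occurs at t_opt = ln(k₂/k₁)/(k₂−k₁).
= ln(0.664/0.0476)/(0.664−0.0476) = ln(13.95)/0.6164 = 2.635/0.6164 = 4.28 min.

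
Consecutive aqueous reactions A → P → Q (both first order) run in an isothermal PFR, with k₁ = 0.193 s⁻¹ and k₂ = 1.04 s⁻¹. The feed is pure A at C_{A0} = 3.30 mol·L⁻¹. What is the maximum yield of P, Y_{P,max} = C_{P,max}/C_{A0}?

0.126

Evaluating C_P at τ_opt = ln(k₂/k₁)/(k₂−k₁) gives C_{P,max}/C_{A0} = (k₁/k₂)^[k₂/(k₂−k₁)].
= (0.193/1.04)^(1.04/(1.04−0.193)) = (0.1856)^(1.228) = 0.1264.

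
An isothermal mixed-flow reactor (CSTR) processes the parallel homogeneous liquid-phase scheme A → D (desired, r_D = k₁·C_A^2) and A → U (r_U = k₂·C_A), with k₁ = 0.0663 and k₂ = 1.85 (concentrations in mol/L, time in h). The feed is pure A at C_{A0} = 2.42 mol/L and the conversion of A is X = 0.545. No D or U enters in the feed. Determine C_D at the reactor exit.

0.0501 mol/L

Exit C_A = C_{A0}(1−X) = 2.42×0.455 = 1.101 mol/L.
Rates in a CSTR are evaluated at the outlet concentration: r_D = 0.0663×1.101^2 = 0.08038, r_U = 1.85×1.101 = 2.037.
Fraction of consumed A going to D: r_D/(r_D+r_U) = 0.03796.
C_D = 0.03796·C_{A0}·X = 0.03796×2.42×0.545 = 0.0501 mol/L.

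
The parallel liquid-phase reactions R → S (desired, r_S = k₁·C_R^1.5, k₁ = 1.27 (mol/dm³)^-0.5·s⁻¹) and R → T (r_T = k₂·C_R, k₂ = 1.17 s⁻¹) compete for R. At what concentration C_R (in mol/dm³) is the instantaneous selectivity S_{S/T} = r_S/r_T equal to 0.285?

0.0689 mol/dm³

S_{S/T} = (k₁/k₂)·C_R^0.5 ⇒ C_R = (S·k₂/k₁)^(2).
= (0.285×1.17/1.27)^(2) = (0.2626)^(2) = 0.0689 mol/dm³.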